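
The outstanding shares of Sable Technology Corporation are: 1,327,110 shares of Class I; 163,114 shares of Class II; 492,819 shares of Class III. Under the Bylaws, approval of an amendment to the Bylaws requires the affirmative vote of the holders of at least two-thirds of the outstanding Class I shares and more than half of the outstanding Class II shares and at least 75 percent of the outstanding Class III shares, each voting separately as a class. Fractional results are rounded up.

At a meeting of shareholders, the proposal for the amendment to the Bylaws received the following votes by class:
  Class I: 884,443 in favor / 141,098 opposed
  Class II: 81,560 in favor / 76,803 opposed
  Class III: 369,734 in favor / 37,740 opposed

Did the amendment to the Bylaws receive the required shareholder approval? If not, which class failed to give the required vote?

Not approved — the Class I shares did not give the required vote.

Class I: 2/3 of 1327110 = 884740; 884,740 required, 884,443 in favor — not approved.
Class II: a majority of 163114 is 81558; 81,558 required, 81,560 in favor — approved.
Class III: 3/4 of 492819 = 369614.25, rounded up to 369615; 369,615 required, 369,734 in favor — approved.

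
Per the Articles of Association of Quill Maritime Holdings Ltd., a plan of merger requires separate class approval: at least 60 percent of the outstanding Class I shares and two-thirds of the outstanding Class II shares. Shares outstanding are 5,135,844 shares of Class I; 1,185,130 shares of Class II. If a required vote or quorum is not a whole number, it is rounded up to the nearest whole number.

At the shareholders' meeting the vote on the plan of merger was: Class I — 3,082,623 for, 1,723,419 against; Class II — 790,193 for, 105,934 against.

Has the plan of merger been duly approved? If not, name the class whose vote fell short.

Approved — every class gave the required vote.

Class I: 3/5 of 5135844 = 3081506.40, rounded up to 3081507; 3,081,507 required, 3,082,623 in favor — approved.
Class II: 2/3 of 1185130 = 790086.67, rounded up to 790087; 790,087 required, 790,193 in favor — approved.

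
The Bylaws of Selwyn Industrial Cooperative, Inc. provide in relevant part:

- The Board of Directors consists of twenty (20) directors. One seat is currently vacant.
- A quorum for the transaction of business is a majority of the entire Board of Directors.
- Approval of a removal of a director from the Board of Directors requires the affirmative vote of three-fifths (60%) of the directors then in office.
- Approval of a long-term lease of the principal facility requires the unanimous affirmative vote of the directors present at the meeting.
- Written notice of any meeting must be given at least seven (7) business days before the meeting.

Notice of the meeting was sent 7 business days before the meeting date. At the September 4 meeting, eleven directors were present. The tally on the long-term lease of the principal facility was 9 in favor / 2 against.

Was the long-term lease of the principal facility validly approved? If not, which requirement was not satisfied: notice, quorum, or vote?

Invalid — vote requirement not satisfied.

Notice: 7 business days given; 7 required (7 ≥ 7). Satisfied.
Quorum: 11 present; quorum is 11. Satisfied.
Vote: the long-term lease of the principal facility requires the unanimous vote of the directors present (11). Unanimous means all 11, so 11 affirmative votes are needed; 9 voted in favor. Not satisfied.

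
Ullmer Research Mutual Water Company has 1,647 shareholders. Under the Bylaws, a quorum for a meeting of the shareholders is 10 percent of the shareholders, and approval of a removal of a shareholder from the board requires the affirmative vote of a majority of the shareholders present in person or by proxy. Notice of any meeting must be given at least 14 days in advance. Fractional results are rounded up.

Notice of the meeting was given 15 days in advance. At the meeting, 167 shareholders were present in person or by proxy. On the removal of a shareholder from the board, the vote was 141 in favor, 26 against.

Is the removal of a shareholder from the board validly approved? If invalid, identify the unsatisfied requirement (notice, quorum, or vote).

Valid — all requirements satisfied.

Notice: 15 days given; 14 required. Satisfied.
Quorum: 10% of 1,647 = 164.70, rounded up to 165; 167 present. Satisfied.
Vote: requires a majority of those present (167); a majority of 167 is 84, so 84 needed; 141 in favor. Satisfied.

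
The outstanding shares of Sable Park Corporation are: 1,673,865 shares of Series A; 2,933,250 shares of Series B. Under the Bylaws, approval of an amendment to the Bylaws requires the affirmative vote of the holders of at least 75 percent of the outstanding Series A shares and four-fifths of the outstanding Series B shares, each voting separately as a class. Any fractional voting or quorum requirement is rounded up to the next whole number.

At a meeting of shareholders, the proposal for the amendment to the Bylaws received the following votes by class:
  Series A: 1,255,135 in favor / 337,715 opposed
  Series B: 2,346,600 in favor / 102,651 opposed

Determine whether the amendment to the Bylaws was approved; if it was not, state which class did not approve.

Series A: 3/4 of 1673865 = 1255398.75, rounded up to 1255399; 1,255,399 required, 1,255,135 in favor — not approved.
Series B: 4/5 of 2933250 = 2346600; 2,346,600 required, 2,346,600 in favor — approved.

Not approved — the Series A shares did not give the required vote.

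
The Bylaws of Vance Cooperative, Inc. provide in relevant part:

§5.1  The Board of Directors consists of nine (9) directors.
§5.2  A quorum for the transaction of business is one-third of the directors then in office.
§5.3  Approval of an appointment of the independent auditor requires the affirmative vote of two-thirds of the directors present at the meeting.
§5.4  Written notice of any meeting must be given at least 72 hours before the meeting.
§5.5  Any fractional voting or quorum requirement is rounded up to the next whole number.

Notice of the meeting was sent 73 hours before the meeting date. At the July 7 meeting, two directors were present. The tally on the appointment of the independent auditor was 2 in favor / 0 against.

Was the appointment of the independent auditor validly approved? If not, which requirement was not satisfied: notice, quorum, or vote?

Notice: 73 hours given; 72 required (73 ≥ 72). Satisfied.
Quorum: 2 present; quorum is 3. Not satisfied.
Vote: the appointment of the independent auditor requires two-thirds of the directors present (2). 2/3 of 2 = 1.33, rounded up to 2, so 2 affirmative votes are needed; 2 voted in favor. Satisfied. (Moot — without a quorum no business can be validly transacted.)

Invalid — quorum requirement not satisfied.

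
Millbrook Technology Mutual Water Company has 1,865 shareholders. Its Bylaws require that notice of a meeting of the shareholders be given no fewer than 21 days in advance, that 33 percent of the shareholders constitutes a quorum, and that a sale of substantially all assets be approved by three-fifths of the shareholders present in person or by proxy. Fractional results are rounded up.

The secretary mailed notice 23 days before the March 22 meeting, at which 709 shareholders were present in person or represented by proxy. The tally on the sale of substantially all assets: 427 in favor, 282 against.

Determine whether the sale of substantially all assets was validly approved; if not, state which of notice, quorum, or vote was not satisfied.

Valid — all requirements satisfied.

Notice: 23 days given; 21 required. Satisfied.
Quorum: 33% of 1,865 = 615.45, rounded up to 616; 709 present. Satisfied.
Vote: requires three-fifths of those present (709); 3/5 of 709 = 425.40, rounded up to 426, so 426 needed; 427 in favor. Satisfied.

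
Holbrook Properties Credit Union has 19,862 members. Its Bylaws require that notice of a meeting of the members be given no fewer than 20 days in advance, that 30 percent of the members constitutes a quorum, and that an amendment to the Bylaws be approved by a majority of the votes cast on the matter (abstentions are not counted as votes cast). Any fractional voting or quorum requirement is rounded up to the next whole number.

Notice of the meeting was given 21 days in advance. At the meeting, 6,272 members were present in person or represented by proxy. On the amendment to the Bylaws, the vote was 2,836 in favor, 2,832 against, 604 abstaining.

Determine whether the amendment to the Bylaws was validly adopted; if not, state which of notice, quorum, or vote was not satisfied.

Notice: 21 days given; 20 required. Satisfied.
Quorum: 30% of 19,862 = 5,958.60, rounded up to 5,959; 6,272 present. Satisfied.
Vote: requires a majority of the votes cast (6,272 − 604 abstaining = 5,668); a majority of 5668 is 2835, so 2,835 needed; 2,836 in favor. Satisfied.

Valid — all requirements satisfied.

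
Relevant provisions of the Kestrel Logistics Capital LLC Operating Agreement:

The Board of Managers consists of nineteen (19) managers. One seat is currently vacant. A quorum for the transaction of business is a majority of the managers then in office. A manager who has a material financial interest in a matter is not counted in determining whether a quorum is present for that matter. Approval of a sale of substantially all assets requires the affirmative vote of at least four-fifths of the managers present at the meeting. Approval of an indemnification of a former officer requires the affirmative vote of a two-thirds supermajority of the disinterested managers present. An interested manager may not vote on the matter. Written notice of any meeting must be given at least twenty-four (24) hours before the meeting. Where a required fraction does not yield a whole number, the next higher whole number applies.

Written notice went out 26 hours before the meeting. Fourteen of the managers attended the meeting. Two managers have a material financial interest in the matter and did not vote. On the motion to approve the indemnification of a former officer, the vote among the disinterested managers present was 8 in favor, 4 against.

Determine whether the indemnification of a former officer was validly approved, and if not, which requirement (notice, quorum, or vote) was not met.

Valid — all requirements satisfied.

Notice: 26 hours given; 24 required (26 ≥ 24). Satisfied.
Quorum: 14 present, but the 2 interested managers do not count, leaving 12. Quorum is 10. Satisfied.
Vote: the indemnification of a former officer requires two-thirds of the disinterested managers present (14 − 2 = 12). 2/3 of 12 = 8, so 8 affirmative votes are needed; 8 voted in favor. Satisfied.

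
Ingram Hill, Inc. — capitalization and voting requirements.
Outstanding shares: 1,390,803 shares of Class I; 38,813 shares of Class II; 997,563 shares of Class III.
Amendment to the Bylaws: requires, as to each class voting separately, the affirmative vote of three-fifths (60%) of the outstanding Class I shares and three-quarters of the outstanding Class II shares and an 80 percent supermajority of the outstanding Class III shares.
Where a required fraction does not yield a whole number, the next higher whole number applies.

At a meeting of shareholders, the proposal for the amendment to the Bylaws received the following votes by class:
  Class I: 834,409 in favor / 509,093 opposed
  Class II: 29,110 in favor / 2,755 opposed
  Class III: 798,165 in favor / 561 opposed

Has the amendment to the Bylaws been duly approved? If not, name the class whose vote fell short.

Not approved — the Class I shares did not give the required vote.

Class I: 3/5 of 1390803 = 834481.80, rounded up to 834482; 834,482 required, 834,409 in favor — not approved.
Class II: 3/4 of 38813 = 29109.75, rounded up to 29110; 29,110 required, 29,110 in favor — approved.
Class III: 4/5 of 997563 = 798050.40, rounded up to 798051; 798,051 required, 798,165 in favor — approved.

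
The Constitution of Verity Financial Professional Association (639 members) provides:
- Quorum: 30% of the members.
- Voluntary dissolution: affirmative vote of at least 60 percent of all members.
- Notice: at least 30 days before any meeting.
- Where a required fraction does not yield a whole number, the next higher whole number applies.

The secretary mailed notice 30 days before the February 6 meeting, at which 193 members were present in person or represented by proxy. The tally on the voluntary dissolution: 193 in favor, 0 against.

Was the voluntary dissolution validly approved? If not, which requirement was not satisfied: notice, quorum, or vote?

Invalid — vote requirement not satisfied.

Notice: 30 days given; 30 required. Satisfied.
Quorum: 30% of 639 = 191.70, rounded up to 192; 193 present. Satisfied.
Vote: requires three-fifths of all members (639); 3/5 of 639 = 383.40, rounded up to 384, so 384 needed; 193 in favor. Not satisfied.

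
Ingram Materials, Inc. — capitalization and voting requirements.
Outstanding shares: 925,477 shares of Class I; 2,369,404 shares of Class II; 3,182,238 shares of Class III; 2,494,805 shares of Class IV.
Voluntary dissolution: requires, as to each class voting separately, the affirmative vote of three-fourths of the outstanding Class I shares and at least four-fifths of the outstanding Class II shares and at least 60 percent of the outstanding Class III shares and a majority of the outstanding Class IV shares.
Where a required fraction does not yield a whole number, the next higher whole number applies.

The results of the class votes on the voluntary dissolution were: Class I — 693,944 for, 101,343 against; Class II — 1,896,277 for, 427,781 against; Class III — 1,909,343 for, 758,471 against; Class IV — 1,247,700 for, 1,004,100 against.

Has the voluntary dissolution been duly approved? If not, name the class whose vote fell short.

Class I: 3/4 of 925477 = 694107.75, rounded up to 694108; 694,108 required, 693,944 in favor — not approved.
Class II: 4/5 of 2369404 = 1895523.20, rounded up to 1895524; 1,895,524 required, 1,896,277 in favor — approved.
Class III: 3/5 of 3182238 = 1909342.80, rounded up to 1909343; 1,909,343 required, 1,909,343 in favor — approved.
Class IV: a majority of 2494805 is 1247403; 1,247,403 required, 1,247,700 in favor — approved.

Not approved — the Class I shares did not give the required vote.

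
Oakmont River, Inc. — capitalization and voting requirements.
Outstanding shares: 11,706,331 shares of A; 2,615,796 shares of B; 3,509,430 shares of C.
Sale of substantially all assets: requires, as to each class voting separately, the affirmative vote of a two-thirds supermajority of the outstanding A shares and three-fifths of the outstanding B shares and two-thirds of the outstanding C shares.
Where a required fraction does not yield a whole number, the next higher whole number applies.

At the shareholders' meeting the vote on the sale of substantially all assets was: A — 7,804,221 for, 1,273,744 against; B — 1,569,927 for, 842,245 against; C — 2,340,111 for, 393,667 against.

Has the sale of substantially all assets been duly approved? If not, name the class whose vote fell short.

A: 2/3 of 11706331 = 7804220.67, rounded up to 7804221; 7,804,221 required, 7,804,221 in favor — approved.
B: 3/5 of 2615796 = 1569477.60, rounded up to 1569478; 1,569,478 required, 1,569,927 in favor — approved.
C: 2/3 of 3509430 = 2339620; 2,339,620 required, 2,340,111 in favor — approved.

Approved — every class gave the required vote.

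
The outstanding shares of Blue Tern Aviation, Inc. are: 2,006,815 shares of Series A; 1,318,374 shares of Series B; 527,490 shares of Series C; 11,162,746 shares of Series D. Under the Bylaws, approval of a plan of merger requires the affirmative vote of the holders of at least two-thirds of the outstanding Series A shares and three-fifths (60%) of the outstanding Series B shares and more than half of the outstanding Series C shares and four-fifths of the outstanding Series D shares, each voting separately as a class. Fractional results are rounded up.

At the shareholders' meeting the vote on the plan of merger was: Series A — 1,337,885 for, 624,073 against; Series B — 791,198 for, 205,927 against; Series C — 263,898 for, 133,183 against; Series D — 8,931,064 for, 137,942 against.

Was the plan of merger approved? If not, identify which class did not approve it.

Series A: 2/3 of 2006815 = 1337876.67, rounded up to 1337877; 1,337,877 required, 1,337,885 in favor — approved.
Series B: 3/5 of 1318374 = 791024.40, rounded up to 791025; 791,025 required, 791,198 in favor — approved.
Series C: a majority of 527490 is 263746; 263,746 required, 263,898 in favor — approved.
Series D: 4/5 of 11162746 = 8930196.80, rounded up to 8930197; 8,930,197 required, 8,931,064 in favor — approved.

Approved — every class gave the required vote.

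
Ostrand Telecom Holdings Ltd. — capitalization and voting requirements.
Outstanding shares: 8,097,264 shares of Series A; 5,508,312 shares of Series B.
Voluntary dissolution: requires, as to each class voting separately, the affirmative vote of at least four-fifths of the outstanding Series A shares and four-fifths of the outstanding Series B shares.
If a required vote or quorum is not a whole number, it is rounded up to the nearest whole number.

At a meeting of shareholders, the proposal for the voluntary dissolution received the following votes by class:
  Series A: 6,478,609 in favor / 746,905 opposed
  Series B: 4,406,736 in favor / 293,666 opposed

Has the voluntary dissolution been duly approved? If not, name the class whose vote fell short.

Series A: 4/5 of 8097264 = 6477811.20, rounded up to 6477812; 6,477,812 required, 6,478,609 in favor — approved.
Series B: 4/5 of 5508312 = 4406649.60, rounded up to 4406650; 4,406,650 required, 4,406,736 in favor — approved.

Approved — every class gave the required vote.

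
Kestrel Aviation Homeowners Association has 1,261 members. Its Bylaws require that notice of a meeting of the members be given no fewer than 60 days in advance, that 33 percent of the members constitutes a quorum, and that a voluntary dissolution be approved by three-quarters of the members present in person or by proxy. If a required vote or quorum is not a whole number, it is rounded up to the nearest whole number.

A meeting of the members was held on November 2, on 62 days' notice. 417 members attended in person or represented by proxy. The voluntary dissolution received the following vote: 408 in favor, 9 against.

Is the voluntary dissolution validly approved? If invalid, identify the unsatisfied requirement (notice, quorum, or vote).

Valid — all requirements satisfied.

Notice: 62 days given; 60 required. Satisfied.
Quorum: 33% of 1,261 = 416.13, rounded up to 417; 417 present. Satisfied.
Vote: requires three-fourths of those present (417); 3/4 of 417 = 312.75, rounded up to 313, so 313 needed; 408 in favor. Satisfied.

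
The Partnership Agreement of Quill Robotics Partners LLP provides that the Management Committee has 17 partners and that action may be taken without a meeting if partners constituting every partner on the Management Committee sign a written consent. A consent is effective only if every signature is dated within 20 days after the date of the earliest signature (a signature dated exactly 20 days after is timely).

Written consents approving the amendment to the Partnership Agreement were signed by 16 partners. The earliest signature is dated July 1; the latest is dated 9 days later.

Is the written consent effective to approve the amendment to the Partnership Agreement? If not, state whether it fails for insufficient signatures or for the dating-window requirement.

Signatures required: the unanimous vote of 17 — unanimous means all 17, so 17 needed; 16 signed. Insufficient.
Dating window: the latest signature is 9 days after the earliest; the limit is 20 days. Within the window.

Not effective — insufficient signatures.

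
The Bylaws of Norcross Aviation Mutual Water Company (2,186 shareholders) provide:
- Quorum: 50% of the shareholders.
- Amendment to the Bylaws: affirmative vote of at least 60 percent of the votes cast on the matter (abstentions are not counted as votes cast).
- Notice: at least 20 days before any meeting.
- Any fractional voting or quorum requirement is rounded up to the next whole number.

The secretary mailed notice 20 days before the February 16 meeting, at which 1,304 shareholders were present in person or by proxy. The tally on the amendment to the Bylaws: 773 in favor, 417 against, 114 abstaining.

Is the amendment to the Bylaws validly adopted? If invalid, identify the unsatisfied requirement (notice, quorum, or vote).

Notice: 20 days given; 20 required. Satisfied.
Quorum: 50% of 2,186 = 1,093; 1,304 present. Satisfied.
Vote: requires three-fifths of the votes cast (1,304 − 114 abstaining = 1,190); 3/5 of 1190 = 714, so 714 needed; 773 in favor. Satisfied.

Valid — all requirements satisfied.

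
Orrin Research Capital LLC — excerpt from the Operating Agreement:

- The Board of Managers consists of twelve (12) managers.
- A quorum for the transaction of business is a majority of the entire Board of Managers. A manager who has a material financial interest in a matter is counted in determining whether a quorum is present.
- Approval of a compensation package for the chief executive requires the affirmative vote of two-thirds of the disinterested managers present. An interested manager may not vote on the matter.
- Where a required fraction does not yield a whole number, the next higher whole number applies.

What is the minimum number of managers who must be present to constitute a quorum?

A majority of 12 is 7.

7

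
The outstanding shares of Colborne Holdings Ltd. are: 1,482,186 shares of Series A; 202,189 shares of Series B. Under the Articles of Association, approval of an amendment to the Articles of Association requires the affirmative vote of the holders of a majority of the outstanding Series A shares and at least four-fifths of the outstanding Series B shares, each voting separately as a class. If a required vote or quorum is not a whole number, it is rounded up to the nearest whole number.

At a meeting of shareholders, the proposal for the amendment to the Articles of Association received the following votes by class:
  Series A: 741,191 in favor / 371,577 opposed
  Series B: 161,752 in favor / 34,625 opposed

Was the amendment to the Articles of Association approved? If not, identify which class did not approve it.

Approved — every class gave the required vote.

Series A: a majority of 1482186 is 741094; 741,094 required, 741,191 in favor — approved.
Series B: 4/5 of 202189 = 161751.20, rounded up to 161752; 161,752 required, 161,752 in favor — approved.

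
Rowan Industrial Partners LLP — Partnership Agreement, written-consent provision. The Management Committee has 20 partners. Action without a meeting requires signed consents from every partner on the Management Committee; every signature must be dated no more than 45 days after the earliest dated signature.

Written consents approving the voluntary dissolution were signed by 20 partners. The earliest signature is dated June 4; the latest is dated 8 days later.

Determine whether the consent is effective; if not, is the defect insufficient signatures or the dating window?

Effective — both the signature and dating-window requirements are satisfied.

Signatures required: the unanimous vote of 20 — unanimous means all 20, so 20 needed; 20 signed. Sufficient.
Dating window: the latest signature is 8 days after the earliest; the limit is 45 days. Within the window.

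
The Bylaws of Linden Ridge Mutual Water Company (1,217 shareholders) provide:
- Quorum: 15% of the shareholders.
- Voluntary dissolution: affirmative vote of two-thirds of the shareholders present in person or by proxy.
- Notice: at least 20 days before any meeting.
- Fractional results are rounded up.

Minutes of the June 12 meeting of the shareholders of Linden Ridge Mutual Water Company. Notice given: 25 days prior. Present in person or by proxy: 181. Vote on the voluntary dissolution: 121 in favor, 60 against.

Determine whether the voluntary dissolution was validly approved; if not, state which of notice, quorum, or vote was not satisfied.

Invalid — quorum requirement not satisfied.

Notice: 25 days given; 20 required. Satisfied.
Quorum: 15% of 1,217 = 182.55, rounded up to 183; 181 present. Not satisfied.
Vote: requires two-thirds of those present (181); 2/3 of 181 = 120.67, rounded up to 121, so 121 needed; 121 in favor. Satisfied.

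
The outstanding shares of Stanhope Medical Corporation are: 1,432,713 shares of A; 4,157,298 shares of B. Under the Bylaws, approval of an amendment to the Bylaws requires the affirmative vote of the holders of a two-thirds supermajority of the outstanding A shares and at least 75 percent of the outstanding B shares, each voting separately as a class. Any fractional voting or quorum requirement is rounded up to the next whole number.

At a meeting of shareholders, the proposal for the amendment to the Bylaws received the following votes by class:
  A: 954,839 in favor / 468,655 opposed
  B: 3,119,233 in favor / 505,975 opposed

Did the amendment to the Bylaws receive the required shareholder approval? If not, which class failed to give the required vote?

Not approved — the A shares did not give the required vote.

A: 2/3 of 1432713 = 955142; 955,142 required, 954,839 in favor — not approved.
B: 3/4 of 4157298 = 3117973.50, rounded up to 3117974; 3,117,974 required, 3,119,233 in favor — approved.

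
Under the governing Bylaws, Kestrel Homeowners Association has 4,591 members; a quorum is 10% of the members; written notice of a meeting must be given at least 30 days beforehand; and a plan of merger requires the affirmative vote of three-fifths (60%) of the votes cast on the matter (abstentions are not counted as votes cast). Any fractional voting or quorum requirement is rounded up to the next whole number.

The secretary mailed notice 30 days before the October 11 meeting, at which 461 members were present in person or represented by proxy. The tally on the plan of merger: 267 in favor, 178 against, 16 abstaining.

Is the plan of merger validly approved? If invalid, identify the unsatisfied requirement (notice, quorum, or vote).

Notice: 30 days given; 30 required. Satisfied.
Quorum: 10% of 4,591 = 459.10, rounded up to 460; 461 present. Satisfied.
Vote: requires three-fifths of the votes cast (461 − 16 abstaining = 445); 3/5 of 445 = 267, so 267 needed; 267 in favor. Satisfied.

Valid — all requirements satisfied.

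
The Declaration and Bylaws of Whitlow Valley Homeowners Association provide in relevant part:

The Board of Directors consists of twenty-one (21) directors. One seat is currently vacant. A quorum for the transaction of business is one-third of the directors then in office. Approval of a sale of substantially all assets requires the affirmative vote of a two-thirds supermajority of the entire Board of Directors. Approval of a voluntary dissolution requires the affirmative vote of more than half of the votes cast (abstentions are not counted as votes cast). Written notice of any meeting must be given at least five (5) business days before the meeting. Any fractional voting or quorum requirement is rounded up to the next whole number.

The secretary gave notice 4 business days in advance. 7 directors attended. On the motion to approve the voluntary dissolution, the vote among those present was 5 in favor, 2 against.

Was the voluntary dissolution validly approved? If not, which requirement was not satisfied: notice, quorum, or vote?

Notice: 4 business days given; 5 required (4 < 5). Not satisfied.
Quorum: 7 present; quorum is 7. Satisfied.
Vote: the voluntary dissolution requires a majority of the votes cast (7). A majority of 7 is 4, so 4 affirmative votes are needed; 5 voted in favor. Satisfied.

Invalid — notice requirement not satisfied.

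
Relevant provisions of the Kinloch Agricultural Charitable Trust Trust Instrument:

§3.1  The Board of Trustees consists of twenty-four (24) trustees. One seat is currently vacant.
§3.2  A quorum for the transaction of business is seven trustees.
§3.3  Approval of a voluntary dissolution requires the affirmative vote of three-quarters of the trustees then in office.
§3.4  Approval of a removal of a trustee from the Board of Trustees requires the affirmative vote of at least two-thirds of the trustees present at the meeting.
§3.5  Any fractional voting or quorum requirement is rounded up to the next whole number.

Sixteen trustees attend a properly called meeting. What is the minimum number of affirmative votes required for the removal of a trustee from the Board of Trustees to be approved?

11

The removal of a trustee from the Board of Trustees requires two-thirds of the trustees present (16).
2/3 of 16 = 10.67, rounded up to 11.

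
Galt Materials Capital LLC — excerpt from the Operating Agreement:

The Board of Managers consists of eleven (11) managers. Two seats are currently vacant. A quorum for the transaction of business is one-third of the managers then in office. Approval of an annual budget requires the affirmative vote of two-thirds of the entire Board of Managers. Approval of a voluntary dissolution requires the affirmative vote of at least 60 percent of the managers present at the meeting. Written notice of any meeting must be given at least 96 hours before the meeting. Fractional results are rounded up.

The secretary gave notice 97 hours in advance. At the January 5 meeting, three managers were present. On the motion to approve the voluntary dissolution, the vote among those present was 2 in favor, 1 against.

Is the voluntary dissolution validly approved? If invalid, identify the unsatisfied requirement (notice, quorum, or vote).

Valid — all requirements satisfied.

Notice: 97 hours given; 96 required (97 ≥ 96). Satisfied.
Quorum: 3 present; quorum is 3. Satisfied.
Vote: the voluntary dissolution requires three-fifths of the managers present (3). 3/5 of 3 = 1.80, rounded up to 2, so 2 affirmative votes are needed; 2 voted in favor. Satisfied.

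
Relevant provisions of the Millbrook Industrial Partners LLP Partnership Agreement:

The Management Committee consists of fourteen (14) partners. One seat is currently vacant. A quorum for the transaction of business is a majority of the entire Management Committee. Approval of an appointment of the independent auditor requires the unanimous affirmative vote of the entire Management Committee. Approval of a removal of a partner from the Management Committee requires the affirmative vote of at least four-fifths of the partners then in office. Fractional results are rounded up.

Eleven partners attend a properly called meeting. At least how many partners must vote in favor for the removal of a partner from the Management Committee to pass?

The removal of a partner from the Management Committee requires four-fifths of the partners then in office (13).
4/5 of 13 = 10.40, rounded up to 11.

11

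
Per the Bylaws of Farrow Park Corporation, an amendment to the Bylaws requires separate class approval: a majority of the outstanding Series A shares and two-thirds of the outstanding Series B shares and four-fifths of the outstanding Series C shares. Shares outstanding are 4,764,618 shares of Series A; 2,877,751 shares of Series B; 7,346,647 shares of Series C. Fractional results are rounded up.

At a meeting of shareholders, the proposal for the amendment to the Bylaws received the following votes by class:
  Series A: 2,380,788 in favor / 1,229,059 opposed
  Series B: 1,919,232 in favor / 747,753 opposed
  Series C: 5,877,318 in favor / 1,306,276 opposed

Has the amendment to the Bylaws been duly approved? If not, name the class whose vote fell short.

Not approved — the Series A shares did not give the required vote.

Series A: a majority of 4764618 is 2382310; 2,382,310 required, 2,380,788 in favor — not approved.
Series B: 2/3 of 2877751 = 1918500.67, rounded up to 1918501; 1,918,501 required, 1,919,232 in favor — approved.
Series C: 4/5 of 7346647 = 5877317.60, rounded up to 5877318; 5,877,318 required, 5,877,318 in favor — approved.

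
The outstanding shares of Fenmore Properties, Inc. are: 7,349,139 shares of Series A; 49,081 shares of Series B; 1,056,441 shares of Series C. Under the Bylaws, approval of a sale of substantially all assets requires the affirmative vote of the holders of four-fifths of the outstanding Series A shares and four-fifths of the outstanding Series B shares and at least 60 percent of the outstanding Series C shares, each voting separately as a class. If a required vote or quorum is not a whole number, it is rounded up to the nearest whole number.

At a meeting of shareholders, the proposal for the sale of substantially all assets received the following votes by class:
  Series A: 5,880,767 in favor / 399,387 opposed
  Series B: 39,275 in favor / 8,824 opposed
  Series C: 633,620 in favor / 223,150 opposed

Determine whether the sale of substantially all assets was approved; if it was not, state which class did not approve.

Not approved — the Series C shares did not give the required vote.

Series A: 4/5 of 7349139 = 5879311.20, rounded up to 5879312; 5,879,312 required, 5,880,767 in favor — approved.
Series B: 4/5 of 49081 = 39264.80, rounded up to 39265; 39,265 required, 39,275 in favor — approved.
Series C: 3/5 of 1056441 = 633864.60, rounded up to 633865; 633,865 required, 633,620 in favor — not approved.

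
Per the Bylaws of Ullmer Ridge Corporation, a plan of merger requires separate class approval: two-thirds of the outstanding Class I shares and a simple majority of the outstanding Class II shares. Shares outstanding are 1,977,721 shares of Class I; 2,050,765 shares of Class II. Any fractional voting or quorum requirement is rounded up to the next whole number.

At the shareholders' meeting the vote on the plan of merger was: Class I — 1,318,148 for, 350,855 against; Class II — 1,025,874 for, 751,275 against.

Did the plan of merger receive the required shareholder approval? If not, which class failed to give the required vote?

Not approved — the Class I shares did not give the required vote.

Class I: 2/3 of 1977721 = 1318480.67, rounded up to 1318481; 1,318,481 required, 1,318,148 in favor — not approved.
Class II: a majority of 2050765 is 1025383; 1,025,383 required, 1,025,874 in favor — approved.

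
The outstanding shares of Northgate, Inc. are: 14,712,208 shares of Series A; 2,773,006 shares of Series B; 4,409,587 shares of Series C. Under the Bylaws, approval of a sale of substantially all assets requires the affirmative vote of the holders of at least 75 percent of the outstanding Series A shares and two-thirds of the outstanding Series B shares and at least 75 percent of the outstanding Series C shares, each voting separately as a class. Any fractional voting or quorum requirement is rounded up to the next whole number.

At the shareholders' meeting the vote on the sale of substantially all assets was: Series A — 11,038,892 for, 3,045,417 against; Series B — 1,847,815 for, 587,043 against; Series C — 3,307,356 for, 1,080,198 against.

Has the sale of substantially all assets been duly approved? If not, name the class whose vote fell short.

Not approved — the Series B shares did not give the required vote.

Series A: 3/4 of 14712208 = 11034156; 11,034,156 required, 11,038,892 in favor — approved.
Series B: 2/3 of 2773006 = 1848670.67, rounded up to 1848671; 1,848,671 required, 1,847,815 in favor — not approved.
Series C: 3/4 of 4409587 = 3307190.25, rounded up to 3307191; 3,307,191 required, 3,307,356 in favor — approved.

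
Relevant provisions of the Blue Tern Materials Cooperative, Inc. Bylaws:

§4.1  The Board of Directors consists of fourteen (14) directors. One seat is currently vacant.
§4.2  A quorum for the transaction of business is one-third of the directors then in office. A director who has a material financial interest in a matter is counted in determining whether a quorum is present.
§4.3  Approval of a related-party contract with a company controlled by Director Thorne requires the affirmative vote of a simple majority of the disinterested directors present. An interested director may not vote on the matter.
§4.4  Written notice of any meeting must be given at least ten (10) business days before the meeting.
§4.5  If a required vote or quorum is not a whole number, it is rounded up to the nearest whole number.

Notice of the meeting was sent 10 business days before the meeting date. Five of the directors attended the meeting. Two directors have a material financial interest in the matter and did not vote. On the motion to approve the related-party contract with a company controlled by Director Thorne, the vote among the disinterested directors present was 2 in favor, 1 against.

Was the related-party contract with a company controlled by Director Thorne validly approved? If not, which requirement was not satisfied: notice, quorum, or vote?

Notice: 10 business days given; 10 required (10 ≥ 10). Satisfied.
Quorum: 5 present (interested directors count toward quorum); quorum is 5. Satisfied.
Vote: the related-party contract with a company controlled by Director Thorne requires a majority of the disinterested directors present (5 − 2 = 3). A majority of 3 is 2, so 2 affirmative votes are needed; 2 voted in favor. Satisfied.

Valid — all requirements satisfied.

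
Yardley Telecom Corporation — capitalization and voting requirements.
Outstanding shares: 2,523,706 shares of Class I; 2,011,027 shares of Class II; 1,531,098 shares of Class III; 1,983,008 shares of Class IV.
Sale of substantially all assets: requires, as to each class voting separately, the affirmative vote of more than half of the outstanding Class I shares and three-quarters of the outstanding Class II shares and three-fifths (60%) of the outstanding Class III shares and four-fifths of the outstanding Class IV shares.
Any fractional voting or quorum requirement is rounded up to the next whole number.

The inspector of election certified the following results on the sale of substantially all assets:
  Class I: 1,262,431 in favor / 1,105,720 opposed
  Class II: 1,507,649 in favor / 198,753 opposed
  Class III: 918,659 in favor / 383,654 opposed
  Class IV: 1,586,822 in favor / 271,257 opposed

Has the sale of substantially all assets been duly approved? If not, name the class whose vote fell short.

Not approved — the Class II shares did not give the required vote.

Class I: a majority of 2523706 is 1261854; 1,261,854 required, 1,262,431 in favor — approved.
Class II: 3/4 of 2011027 = 1508270.25, rounded up to 1508271; 1,508,271 required, 1,507,649 in favor — not approved.
Class III: 3/5 of 1531098 = 918658.80, rounded up to 918659; 918,659 required, 918,659 in favor — approved.
Class IV: 4/5 of 1983008 = 1586406.40, rounded up to 1586407; 1,586,407 required, 1,586,822 in favor — approved.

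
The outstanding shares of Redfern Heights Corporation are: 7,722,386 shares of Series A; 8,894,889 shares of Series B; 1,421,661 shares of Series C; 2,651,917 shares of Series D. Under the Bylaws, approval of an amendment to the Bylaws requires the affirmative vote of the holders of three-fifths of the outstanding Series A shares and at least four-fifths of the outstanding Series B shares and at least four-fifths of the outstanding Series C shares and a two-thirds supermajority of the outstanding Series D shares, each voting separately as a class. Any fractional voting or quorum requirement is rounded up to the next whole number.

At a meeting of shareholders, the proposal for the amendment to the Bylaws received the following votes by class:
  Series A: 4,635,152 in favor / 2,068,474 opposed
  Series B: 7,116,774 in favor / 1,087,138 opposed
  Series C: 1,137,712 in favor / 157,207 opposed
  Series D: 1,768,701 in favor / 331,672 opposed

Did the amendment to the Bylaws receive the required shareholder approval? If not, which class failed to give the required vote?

Series A: 3/5 of 7722386 = 4633431.60, rounded up to 4633432; 4,633,432 required, 4,635,152 in favor — approved.
Series B: 4/5 of 8894889 = 7115911.20, rounded up to 7115912; 7,115,912 required, 7,116,774 in favor — approved.
Series C: 4/5 of 1421661 = 1137328.80, rounded up to 1137329; 1,137,329 required, 1,137,712 in favor — approved.
Series D: 2/3 of 2651917 = 1767944.67, rounded up to 1767945; 1,767,945 required, 1,768,701 in favor — approved.

Approved — every class gave the required vote.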